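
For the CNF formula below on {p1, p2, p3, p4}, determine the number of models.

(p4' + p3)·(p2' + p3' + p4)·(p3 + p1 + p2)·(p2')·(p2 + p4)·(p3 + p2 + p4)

There are 2^4 = 16 truth assignments over (p1, p2, p3, p4).
Check each against the 6 clauses (columns in the order p1, p2, p3, p4):
  F F F F  ✗ fails (p3 + p1 + p2)
  F F F T  ✗ fails (p4' + p3)
  F F T F  ✗ fails (p2 + p4)
  F F T T  ✓ satisfies all
  F T F F  ✗ fails (p2')
  F T F T  ✗ fails (p4' + p3)
  F T T F  ✗ fails (p2' + p3' + p4)
  F T T T  ✗ fails (p2')
  T F F F  ✗ fails (p2 + p4)
  T F F T  ✗ fails (p4' + p3)
  T F T F  ✗ fails (p2 + p4)
  T F T T  ✓ satisfies all
  T T F F  ✗ fails (p2')
  T T F T  ✗ fails (p4' + p3)
  T T T F  ✗ fails (p2' + p3' + p4)
  T T T T  ✗ fails (p2')
2 of the 16 rows are models.

2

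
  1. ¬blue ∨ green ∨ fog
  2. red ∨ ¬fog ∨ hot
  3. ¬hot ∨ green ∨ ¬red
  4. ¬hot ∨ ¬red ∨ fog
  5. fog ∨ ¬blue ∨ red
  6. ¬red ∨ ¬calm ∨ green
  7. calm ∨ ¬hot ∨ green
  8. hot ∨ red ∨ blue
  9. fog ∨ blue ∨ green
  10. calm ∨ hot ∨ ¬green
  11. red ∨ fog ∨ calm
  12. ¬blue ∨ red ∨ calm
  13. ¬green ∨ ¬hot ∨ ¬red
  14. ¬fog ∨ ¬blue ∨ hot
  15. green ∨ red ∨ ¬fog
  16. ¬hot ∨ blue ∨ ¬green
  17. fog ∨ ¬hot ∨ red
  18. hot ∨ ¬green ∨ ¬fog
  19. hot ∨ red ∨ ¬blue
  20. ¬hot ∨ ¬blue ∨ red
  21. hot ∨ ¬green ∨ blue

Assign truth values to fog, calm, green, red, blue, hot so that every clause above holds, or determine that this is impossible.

fog ↦ True, calm ↦ False, green ↦ False, red ↦ True, blue ↦ False, hot ↦ False

Branch on blue: set blue = False.
Branch on hot: set hot = False.
The clause (red) is unit, so red = True.
The clause (¬green) is unit, so green = False.
The clause (¬calm) is unit, so calm = False.
The clause (fog) is unit, so fog = True.
All clauses are satisfied.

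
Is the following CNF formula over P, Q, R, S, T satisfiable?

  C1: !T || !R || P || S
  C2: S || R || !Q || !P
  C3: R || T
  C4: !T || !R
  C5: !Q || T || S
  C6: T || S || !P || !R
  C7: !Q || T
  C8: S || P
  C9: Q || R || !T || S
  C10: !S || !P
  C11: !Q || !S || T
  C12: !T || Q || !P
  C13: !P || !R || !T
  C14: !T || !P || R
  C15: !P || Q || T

Case R = true:
Unit clause (!T) forces T = false.
Unit clause (!Q) forces Q = false.
Unit clause (!P) forces P = false.
Unit clause (S) forces S = true.
Every clause now holds.
A satisfying assignment: P: false,  Q: false,  R: true,  S: true,  T: false.

Yes, satisfiable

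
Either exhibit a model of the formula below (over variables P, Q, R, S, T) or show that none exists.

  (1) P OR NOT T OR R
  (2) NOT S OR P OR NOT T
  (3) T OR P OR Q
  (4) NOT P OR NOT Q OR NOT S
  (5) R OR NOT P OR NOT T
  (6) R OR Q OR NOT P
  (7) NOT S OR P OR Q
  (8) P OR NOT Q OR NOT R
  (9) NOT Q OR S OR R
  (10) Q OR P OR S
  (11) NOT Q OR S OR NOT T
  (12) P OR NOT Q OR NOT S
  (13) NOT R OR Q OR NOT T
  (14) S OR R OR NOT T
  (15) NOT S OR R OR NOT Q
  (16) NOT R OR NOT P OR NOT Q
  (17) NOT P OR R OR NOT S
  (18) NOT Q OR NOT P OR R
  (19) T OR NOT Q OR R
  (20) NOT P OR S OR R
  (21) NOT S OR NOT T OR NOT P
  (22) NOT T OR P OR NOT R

Try P = true.
Try Q = false.
The clause (R) is unit, so R = true.
The clause (NOT T) is unit, so T = false.
No clause remains; S is free.

P ↦ true,  Q ↦ false,  R ↦ true,  S ↦ true,  T ↦ false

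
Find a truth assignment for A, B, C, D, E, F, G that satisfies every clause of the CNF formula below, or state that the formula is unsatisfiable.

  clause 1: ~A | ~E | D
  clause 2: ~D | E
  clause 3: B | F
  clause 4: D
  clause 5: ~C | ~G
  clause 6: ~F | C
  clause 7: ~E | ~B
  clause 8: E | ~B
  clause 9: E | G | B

A ↦ 1, B ↦ 0, C ↦ 1, D ↦ 1, E ↦ 1, F ↦ 1, G ↦ 0

Unit clause (D) forces D = 1.
Unit clause (E) forces E = 1.
Unit clause (~B) forces B = 0.
Unit clause (F) forces F = 1.
Unit clause (C) forces C = 1.
Unit clause (~G) forces G = 0.
Every clause is now satisfied; A is unconstrained.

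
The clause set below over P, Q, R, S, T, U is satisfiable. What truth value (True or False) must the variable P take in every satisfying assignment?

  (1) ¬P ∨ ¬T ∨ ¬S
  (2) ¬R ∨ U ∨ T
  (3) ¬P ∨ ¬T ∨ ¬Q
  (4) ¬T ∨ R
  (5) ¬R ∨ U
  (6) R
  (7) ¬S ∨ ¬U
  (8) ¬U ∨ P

Suppose P = False.
(R) alone gives R = True.
(U) alone gives U = True.
But (¬U) is also a unit clause — contradiction.
So every satisfying assignment has P = True.

True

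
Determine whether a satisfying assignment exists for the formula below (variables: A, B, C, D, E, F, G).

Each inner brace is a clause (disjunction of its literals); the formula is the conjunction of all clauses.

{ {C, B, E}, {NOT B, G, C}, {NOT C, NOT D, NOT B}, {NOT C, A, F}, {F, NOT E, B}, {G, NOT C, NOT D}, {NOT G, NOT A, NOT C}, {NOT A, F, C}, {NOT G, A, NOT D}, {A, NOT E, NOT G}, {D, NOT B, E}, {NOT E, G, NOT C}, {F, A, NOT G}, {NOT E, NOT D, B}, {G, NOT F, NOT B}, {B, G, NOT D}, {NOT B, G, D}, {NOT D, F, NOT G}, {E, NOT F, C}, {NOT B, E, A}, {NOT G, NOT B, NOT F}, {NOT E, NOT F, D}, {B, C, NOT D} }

Satisfiable

Try C = true.
Try D = false.
Try A = false.
Unit clause (F) forces F = true.
Unit clause (NOT E) forces E = false.
Unit clause (NOT B) forces B = false.
No clause remains; G is free.
A satisfying assignment: A ↦ false; B ↦ false; C ↦ true; D ↦ false; E ↦ false; F ↦ true; G ↦ true.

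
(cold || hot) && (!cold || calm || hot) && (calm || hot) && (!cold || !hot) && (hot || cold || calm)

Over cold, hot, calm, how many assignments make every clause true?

3

There are 2^3 = 8 truth assignments over (cold, hot, calm).
Check each against the 5 clauses (columns in the order cold, hot, calm):
  F F F  ✗ fails (cold || hot)
  F F T  ✗ fails (cold || hot)
  F T F  ✓ satisfies all
  F T T  ✓ satisfies all
  T F F  ✗ fails (!cold || calm || hot)
  T F T  ✓ satisfies all
  T T F  ✗ fails (!cold || !hot)
  T T T  ✗ fails (!cold || !hot)
3 of the 8 rows are models.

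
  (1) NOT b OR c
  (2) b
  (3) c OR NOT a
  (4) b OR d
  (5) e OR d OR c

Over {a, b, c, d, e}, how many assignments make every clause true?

8

There are 2^5 = 32 truth assignments over (a, b, c, d, e).
Split on d. With d = true, the clauses containing d are satisfied and NOT d drops from the rest; 4 of the 2^4 = 16 assignments to the other variables satisfy what remains.
With d = false, by the same count on the reduced clause set, 4 assignments work.
Total: 4 + 4 = 8.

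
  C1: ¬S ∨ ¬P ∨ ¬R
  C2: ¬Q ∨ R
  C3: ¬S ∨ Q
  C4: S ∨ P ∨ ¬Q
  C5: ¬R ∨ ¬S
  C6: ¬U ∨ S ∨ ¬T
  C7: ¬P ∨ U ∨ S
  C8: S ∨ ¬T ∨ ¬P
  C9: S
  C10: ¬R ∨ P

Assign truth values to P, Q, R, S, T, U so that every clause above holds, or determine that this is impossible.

(S) alone gives S = True.
(Q) alone gives Q = True.
(R) alone gives R = True.
But (¬R) is also a unit clause — contradiction.

UNSATISFIABLE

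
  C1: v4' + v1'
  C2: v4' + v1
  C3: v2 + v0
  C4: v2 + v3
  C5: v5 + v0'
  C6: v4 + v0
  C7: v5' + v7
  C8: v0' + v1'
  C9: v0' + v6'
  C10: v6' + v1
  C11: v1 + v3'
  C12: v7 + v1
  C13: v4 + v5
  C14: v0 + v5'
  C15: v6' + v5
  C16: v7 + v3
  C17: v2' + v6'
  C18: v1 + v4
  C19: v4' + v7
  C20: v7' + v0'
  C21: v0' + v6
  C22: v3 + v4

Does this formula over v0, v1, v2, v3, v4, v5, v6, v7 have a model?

No

Case v4 = 0:
Unit clause (v0) forces v0 = 1.
Unit clause (v5) forces v5 = 1.
Unit clause (v7) forces v7 = 1.
But (v7') is also a unit clause — contradiction.
That branch fails; take v4 = 1 instead.
Unit clause (v1') forces v1 = 0.
But (v1) is also a unit clause — contradiction.
Both values of v4 lead to a conflict.
No assignment satisfies every clause.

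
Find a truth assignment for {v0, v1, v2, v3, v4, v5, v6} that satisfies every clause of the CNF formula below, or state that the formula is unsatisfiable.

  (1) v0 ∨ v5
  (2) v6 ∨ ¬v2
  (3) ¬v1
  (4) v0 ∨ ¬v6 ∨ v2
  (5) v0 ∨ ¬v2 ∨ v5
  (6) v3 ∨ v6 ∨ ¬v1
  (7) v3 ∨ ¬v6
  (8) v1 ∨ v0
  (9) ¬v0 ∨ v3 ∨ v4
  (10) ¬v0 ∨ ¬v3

v0 ↦ True; v1 ↦ False; v2 ↦ False; v3 ↦ False; v4 ↦ True; v5 ↦ True; v6 ↦ False

Unit clause (¬v1) forces v1 = False.
Unit clause (v0) forces v0 = True.
Unit clause (¬v3) forces v3 = False.
Unit clause (¬v6) forces v6 = False.
Unit clause (¬v2) forces v2 = False.
Unit clause (v4) forces v4 = True.
All clauses hold; v5 can take either value.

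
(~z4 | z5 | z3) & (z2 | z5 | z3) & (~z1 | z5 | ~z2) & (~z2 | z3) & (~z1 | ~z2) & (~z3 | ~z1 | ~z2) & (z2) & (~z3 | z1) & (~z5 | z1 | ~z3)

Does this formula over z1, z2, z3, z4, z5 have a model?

From the singleton clause (z2), z2 = 1.
From the singleton clause (z3), z3 = 1.
From the singleton clause (~z1), z1 = 0.
Now (z1) is unsatisfied and unit — conflict.
No assignment satisfies every clause.

Unsatisfiable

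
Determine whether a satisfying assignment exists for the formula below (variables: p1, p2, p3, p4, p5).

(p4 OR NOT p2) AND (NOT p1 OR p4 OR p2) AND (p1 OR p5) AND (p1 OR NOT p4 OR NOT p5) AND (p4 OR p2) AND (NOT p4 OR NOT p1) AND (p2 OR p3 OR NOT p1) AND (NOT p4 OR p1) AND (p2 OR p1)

No

Suppose p4 = true.
The clause (NOT p1) is unit, so p1 = false.
Now (p1) is unsatisfied and unit — conflict.
So p4 must be the other value — set p4 = false.
The clause (NOT p2) is unit, so p2 = false.
Now (p2) is unsatisfied and unit — conflict.
Either choice for p4 ends in contradiction.
No assignment satisfies every clause.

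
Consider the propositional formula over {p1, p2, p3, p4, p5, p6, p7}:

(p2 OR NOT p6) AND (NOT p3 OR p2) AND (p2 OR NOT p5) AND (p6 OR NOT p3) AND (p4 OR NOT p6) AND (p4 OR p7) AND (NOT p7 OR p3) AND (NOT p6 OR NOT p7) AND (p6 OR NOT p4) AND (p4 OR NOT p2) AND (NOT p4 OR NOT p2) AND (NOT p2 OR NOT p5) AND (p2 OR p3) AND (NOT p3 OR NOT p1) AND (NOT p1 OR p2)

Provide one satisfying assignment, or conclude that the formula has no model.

Case p2 = true:
Unit clause (p4) forces p4 = true.
That conflicts with the unit clause (NOT p4).
That branch fails; take p2 = false instead.
Unit clause (NOT p6) forces p6 = false.
Unit clause (NOT p3) forces p3 = false.
That conflicts with the unit clause (p3).
Either choice for p2 ends in contradiction.

UNSATISFIABLE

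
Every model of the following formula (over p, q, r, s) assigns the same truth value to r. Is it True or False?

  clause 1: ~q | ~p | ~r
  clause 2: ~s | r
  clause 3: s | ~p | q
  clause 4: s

Suppose r = 0.
(~s) alone gives s = 0.
Now (s) is unsatisfied and unit — conflict.
So every satisfying assignment has r = True.

True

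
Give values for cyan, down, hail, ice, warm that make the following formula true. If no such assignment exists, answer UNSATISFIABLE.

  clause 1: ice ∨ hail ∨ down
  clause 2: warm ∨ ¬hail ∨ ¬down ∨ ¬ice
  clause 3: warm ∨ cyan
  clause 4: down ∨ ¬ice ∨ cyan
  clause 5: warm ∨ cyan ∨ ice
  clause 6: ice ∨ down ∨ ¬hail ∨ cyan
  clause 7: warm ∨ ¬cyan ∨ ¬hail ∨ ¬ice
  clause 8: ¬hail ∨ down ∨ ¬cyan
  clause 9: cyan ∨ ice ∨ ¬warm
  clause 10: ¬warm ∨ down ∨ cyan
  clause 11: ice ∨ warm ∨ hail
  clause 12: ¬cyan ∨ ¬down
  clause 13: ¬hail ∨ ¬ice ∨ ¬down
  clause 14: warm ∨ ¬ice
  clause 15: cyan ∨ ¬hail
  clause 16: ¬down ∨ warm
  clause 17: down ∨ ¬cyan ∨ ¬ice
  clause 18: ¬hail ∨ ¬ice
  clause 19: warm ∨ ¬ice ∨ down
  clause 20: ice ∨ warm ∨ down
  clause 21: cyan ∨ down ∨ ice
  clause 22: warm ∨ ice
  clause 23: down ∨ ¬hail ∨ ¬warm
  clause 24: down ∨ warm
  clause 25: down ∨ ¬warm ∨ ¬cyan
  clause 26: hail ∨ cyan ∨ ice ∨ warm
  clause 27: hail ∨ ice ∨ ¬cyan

cyan ↦ False; down ↦ True; hail ↦ False; ice ↦ True; warm ↦ True

Suppose warm = True.
Suppose cyan = False.
(ice) alone gives ice = True.
(down) alone gives down = True.
(¬hail) alone gives hail = False.
This assignment satisfies each clause.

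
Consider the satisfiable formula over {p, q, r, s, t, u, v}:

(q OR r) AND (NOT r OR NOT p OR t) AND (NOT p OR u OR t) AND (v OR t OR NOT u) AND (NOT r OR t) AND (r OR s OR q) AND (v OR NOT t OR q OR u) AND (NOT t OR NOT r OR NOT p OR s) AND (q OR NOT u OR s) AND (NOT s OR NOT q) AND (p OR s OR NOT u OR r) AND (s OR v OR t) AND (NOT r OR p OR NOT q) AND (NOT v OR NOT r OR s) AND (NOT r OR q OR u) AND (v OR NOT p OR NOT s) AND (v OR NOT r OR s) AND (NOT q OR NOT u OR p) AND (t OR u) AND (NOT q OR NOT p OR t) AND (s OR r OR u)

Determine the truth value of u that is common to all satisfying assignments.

True

Suppose u = false.
The clause (t) is unit, so t = true.
Branch on q: set q = true.
The clause (NOT s) is unit, so s = false.
The clause (r) is unit, so r = true.
The clause (NOT p) is unit, so p = false.
But (p) is also a unit clause — contradiction.
Undo q and try q = false.
The clause (r) is unit, so r = true.
But (NOT r) is also a unit clause — contradiction.
Both values of q lead to a conflict.
So every satisfying assignment has u = True.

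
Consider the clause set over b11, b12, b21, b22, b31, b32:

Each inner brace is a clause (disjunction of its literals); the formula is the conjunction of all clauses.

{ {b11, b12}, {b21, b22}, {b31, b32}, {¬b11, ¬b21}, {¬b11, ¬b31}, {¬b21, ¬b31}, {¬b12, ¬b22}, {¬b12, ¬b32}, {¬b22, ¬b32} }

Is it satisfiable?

No, unsatisfiable

Suppose b11 = True.
From the singleton clause (¬b21), b21 = False.
From the singleton clause (b22), b22 = True.
From the singleton clause (¬b31), b31 = False.
From the singleton clause (b32), b32 = True.
That conflicts with the unit clause (¬b32).
So b11 must be the other value — set b11 = False.
From the singleton clause (b12), b12 = True.
From the singleton clause (¬b22), b22 = False.
From the singleton clause (b21), b21 = True.
From the singleton clause (¬b31), b31 = False.
From the singleton clause (b32), b32 = True.
That conflicts with the unit clause (¬b32).
Both values of b11 lead to a conflict.
No assignment satisfies every clause.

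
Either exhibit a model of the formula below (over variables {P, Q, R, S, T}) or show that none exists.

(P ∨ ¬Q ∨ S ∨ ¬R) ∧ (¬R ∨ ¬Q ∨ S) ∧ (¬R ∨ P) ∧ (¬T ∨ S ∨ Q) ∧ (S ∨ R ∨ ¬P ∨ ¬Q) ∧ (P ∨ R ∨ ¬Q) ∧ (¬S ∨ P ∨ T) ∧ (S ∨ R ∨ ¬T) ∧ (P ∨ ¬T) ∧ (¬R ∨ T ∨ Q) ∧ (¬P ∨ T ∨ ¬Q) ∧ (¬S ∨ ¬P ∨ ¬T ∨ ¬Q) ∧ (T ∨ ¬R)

Try R = False.
Try P = False.
(¬Q) alone gives Q = False.
(¬T) alone gives T = False.
(¬S) alone gives S = False.
All clauses are satisfied.

P=False,  Q=False,  R=False,  S=False,  T=False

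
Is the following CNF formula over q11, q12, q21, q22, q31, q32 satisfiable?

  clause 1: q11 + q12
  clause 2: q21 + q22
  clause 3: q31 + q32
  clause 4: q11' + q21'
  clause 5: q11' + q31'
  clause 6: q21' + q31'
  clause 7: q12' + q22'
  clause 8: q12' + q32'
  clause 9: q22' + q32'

Branch on q11: set q11 = 1.
(q21') alone gives q21 = 0.
(q22) alone gives q22 = 1.
(q31') alone gives q31 = 0.
(q32) alone gives q32 = 1.
But (q32') is also a unit clause — contradiction.
Undo q11 and try q11 = 0.
(q12) alone gives q12 = 1.
(q22') alone gives q22 = 0.
(q21) alone gives q21 = 1.
(q31') alone gives q31 = 0.
(q32) alone gives q32 = 1.
But (q32') is also a unit clause — contradiction.
Either choice for q11 ends in contradiction.
No assignment satisfies every clause.

No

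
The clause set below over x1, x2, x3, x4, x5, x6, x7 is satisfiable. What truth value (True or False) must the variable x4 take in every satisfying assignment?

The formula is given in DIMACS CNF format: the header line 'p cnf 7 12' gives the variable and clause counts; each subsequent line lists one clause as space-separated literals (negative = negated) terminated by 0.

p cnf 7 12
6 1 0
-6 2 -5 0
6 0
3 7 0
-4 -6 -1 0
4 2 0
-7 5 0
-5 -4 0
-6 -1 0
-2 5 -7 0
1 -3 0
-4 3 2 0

Suppose x4 = True.
The clause (x6) is unit, so x6 = True.
The clause (¬x1) is unit, so x1 = False.
The clause (¬x5) is unit, so x5 = False.
The clause (¬x7) is unit, so x7 = False.
The clause (x3) is unit, so x3 = True.
Now (¬x3) is unsatisfied and unit — conflict.
So every satisfying assignment has x4 = False.

False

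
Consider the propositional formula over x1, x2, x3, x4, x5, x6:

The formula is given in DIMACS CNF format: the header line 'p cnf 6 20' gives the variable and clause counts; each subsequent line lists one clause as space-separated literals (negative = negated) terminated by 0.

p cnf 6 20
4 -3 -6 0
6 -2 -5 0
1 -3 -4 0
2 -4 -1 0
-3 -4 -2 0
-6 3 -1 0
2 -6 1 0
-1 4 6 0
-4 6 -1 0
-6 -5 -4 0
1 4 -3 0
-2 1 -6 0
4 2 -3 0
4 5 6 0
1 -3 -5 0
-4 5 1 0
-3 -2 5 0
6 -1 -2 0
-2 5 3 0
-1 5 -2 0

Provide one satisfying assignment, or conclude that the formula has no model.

x1: False, x2: False, x3: False, x4: False, x5: True, x6: False

Branch on x4: set x4 = False.
Branch on x3: set x3 = False.
Branch on x6: set x6 = False.
The clause (¬x1) is unit, so x1 = False.
The clause (x5) is unit, so x5 = True.
The clause (¬x2) is unit, so x2 = False.
This assignment satisfies each clause.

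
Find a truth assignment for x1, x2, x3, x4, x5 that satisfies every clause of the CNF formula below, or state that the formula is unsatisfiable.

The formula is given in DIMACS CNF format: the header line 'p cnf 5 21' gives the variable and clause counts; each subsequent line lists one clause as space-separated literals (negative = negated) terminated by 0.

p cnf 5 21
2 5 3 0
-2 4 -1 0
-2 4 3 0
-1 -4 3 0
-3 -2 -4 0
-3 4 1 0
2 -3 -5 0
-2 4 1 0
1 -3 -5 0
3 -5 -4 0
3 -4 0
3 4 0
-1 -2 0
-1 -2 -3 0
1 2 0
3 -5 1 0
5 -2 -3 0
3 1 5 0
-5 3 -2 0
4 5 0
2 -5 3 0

x1: True; x2: False; x3: True; x4: True; x5: False

Suppose x3 = True.
Suppose x2 = False.
(¬x5) alone gives x5 = False.
(x1) alone gives x1 = True.
(x4) alone gives x4 = True.
This assignment satisfies each clause.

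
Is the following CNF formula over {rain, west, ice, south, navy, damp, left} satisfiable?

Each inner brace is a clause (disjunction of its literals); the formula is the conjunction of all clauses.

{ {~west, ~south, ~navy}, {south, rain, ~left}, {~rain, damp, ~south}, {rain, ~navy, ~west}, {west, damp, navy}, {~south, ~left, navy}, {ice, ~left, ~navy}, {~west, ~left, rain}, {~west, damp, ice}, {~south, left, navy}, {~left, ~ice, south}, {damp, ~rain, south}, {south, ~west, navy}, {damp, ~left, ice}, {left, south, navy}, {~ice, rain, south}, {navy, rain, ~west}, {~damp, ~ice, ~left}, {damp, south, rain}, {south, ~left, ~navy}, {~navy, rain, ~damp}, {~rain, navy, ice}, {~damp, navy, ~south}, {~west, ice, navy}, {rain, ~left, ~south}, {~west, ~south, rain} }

Yes, satisfiable

Suppose west = 0.
Suppose damp = 1.
Suppose ice = 0.
Suppose left = 0.
Suppose south = 0.
Unit clause (navy) forces navy = 1.
Unit clause (rain) forces rain = 1.
This assignment satisfies each clause.
A satisfying assignment: rain ↦ 1,  west ↦ 0,  ice ↦ 0,  south ↦ 0,  navy ↦ 1,  damp ↦ 1,  left ↦ 0.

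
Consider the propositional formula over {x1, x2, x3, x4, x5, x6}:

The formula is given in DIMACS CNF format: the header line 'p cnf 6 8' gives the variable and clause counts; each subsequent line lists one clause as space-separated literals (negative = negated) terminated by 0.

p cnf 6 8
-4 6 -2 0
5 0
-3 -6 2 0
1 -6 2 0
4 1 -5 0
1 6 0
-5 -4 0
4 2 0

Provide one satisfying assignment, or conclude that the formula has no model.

x1: True,  x2: True,  x3: False,  x4: False,  x5: True,  x6: True

The clause (x5) is unit, so x5 = True.
The clause (¬x4) is unit, so x4 = False.
The clause (x1) is unit, so x1 = True.
The clause (x2) is unit, so x2 = True.
No clause remains; x3, x6 are free.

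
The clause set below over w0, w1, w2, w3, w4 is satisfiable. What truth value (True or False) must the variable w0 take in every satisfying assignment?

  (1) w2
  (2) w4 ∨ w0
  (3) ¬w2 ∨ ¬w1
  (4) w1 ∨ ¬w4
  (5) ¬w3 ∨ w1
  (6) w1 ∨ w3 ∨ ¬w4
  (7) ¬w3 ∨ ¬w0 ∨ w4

Suppose w0 = False.
Unit clause (w2) forces w2 = True.
Unit clause (w4) forces w4 = True.
Unit clause (¬w1) forces w1 = False.
But (w1) is also a unit clause — contradiction.
So every satisfying assignment has w0 = True.

True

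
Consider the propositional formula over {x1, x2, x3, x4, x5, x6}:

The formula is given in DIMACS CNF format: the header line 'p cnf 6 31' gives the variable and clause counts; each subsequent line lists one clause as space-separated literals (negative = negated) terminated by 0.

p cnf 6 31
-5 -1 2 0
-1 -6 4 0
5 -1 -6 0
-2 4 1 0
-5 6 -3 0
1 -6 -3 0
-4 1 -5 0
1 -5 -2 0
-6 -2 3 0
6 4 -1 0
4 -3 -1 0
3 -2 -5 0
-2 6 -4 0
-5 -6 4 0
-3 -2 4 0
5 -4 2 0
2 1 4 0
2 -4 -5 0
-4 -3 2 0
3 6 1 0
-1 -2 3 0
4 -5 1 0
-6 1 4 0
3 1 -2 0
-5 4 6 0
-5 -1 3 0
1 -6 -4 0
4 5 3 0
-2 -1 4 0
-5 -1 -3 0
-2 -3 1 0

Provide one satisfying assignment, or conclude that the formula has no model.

Case x5 = False:
Case x1 = False:
Case x2 = False:
From the singleton clause (¬x4), x4 = False.
Now (x4) is unsatisfied and unit — conflict.
Backtrack on x2: now try x2 = True.
From the singleton clause (x4), x4 = True.
From the singleton clause (x6), x6 = True.
Now (¬x6) is unsatisfied and unit — conflict.
Either choice for x2 ends in contradiction.
Backtrack on x1: now try x1 = True.
From the singleton clause (¬x6), x6 = False.
From the singleton clause (x4), x4 = True.
From the singleton clause (¬x2), x2 = False.
Now (x2) is unsatisfied and unit — conflict.
Either choice for x1 ends in contradiction.
Backtrack on x5: now try x5 = True.
Case x1 = False:
From the singleton clause (¬x4), x4 = False.
Now (x4) is unsatisfied and unit — conflict.
Backtrack on x1: now try x1 = True.
From the singleton clause (x2), x2 = True.
From the singleton clause (x3), x3 = True.
Now (¬x3) is unsatisfied and unit — conflict.
Either choice for x1 ends in contradiction.
Either choice for x5 ends in contradiction.

UNSATISFIABLE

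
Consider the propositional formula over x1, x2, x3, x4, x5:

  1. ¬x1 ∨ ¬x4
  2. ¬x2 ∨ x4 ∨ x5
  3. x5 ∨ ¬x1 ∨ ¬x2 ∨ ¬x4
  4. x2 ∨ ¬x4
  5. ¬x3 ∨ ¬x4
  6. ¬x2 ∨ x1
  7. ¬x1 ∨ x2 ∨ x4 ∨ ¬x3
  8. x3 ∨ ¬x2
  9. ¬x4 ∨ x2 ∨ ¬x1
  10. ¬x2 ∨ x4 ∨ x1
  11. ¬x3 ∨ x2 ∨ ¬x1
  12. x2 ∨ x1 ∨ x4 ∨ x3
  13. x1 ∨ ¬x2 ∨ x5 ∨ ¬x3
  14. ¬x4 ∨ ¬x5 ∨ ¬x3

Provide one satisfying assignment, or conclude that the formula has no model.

Try x1 = True.
From the singleton clause (¬x4), x4 = False.
Try x2 = False.
From the singleton clause (¬x3), x3 = False.
No clause remains; x5 is free.

x1: True; x2: False; x3: False; x4: False; x5: True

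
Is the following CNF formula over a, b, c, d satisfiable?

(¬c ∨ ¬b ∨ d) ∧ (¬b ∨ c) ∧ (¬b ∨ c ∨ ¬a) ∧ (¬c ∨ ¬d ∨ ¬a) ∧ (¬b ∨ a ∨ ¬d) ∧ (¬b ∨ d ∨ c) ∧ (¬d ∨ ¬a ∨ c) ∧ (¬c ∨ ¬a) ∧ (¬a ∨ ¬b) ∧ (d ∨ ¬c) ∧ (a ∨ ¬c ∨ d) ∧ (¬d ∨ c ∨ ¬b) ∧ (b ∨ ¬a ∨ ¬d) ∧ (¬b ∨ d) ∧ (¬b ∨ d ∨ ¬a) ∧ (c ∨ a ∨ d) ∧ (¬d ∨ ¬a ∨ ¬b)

Branch on b: set b = False.
Branch on c: set c = True.
From the singleton clause (¬a), a = False.
From the singleton clause (d), d = True.
Every clause now holds.
A satisfying assignment: a: False,  b: False,  c: True,  d: True.

Satisfiable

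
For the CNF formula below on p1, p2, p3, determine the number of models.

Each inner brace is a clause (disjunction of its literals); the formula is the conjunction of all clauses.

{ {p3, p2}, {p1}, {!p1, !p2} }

There are 2^3 = 8 truth assignments over (p1, p2, p3).
Split on p3. With p3 = true, the clauses containing p3 are satisfied and !p3 drops from the rest; 1 of the 2^2 = 4 assignments to the other variables satisfy what remains.
With p3 = false, by the same count on the reduced clause set, 0 assignments work.
Total: 1 + 0 = 1.

1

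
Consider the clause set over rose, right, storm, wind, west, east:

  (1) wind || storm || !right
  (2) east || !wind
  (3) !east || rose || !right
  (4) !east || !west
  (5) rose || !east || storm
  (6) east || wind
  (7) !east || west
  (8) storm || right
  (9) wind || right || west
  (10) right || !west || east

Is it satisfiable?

Case east = true:
The clause (!west) is unit, so west = false.
That conflicts with the unit clause (west).
So east must be the other value — set east = false.
The clause (!wind) is unit, so wind = false.
That conflicts with the unit clause (wind).
Both values of east lead to a conflict.
No assignment satisfies every clause.

Unsatisfiable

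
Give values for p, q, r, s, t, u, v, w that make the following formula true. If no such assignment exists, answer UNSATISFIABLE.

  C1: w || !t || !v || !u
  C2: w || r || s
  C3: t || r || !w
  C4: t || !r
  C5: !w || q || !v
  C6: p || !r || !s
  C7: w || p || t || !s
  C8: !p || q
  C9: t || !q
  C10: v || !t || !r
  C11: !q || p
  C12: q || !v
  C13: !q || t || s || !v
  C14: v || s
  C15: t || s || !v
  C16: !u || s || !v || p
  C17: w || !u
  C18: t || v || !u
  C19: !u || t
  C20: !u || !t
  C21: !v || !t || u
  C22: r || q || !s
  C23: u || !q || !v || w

p: true,  q: true,  r: false,  s: true,  t: true,  u: false,  v: false,  w: true

Suppose t = true.
Unit clause (!u) forces u = false.
Unit clause (!v) forces v = false.
Unit clause (!r) forces r = false.
Unit clause (s) forces s = true.
Unit clause (q) forces q = true.
Unit clause (p) forces p = true.
Every clause is now satisfied; w is unconstrained.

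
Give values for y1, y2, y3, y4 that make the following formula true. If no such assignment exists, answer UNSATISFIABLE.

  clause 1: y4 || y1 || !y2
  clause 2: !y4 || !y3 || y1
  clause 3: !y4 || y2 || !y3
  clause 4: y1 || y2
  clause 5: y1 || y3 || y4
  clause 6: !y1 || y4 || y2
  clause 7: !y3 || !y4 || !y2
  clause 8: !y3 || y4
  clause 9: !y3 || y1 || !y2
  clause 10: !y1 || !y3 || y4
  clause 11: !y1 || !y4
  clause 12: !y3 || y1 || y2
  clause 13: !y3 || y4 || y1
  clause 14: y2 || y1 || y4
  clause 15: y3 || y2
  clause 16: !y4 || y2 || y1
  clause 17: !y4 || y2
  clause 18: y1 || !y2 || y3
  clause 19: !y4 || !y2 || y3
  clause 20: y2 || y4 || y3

y1: true, y2: true, y3: false, y4: false

Try y1 = true.
From the singleton clause (!y4), y4 = false.
From the singleton clause (y2), y2 = true.
From the singleton clause (!y3), y3 = false.
All clauses are satisfied.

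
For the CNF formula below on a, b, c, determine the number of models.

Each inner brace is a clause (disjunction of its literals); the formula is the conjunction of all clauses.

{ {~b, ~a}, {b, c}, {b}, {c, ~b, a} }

1

There are 2^3 = 8 truth assignments over (a, b, c).
Split on a. With a = 1, the clauses containing a are satisfied and ~a drops from the rest; 0 of the 2^2 = 4 assignments to the other variables satisfy what remains.
With a = 0, by the same count on the reduced clause set, 1 assignment works.
(One model: a=F, b=T, c=T.)
Total: 0 + 1 = 1.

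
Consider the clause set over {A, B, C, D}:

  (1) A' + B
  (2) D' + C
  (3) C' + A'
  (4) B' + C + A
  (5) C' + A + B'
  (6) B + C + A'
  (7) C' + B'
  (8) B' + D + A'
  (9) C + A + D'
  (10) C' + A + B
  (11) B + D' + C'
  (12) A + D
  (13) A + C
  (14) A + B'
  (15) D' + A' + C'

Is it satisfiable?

Suppose A = 0.
From the singleton clause (D), D = 1.
From the singleton clause (C), C = 1.
From the singleton clause (B'), B = 0.
Now (B) is unsatisfied and unit — conflict.
Backtrack on A: now try A = 1.
From the singleton clause (B), B = 1.
From the singleton clause (C'), C = 0.
From the singleton clause (D'), D = 0.
Now (D) is unsatisfied and unit — conflict.
Both values of A lead to a conflict.
No assignment satisfies every clause.

No, unsatisfiable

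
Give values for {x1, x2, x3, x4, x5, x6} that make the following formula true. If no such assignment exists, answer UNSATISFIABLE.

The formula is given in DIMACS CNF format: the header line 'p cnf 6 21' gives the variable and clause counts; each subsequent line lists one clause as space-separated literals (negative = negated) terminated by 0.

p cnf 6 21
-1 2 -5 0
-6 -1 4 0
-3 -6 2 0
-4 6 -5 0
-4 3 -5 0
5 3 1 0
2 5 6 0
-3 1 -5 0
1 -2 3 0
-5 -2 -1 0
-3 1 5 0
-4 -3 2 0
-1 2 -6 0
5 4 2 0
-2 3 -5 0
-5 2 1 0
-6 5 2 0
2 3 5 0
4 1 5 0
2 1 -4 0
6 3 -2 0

x1: True; x2: True; x3: False; x4: True; x5: False; x6: True

Suppose x1 = True.
Suppose x2 = True.
The clause (¬x5) is unit, so x5 = False.
Suppose x6 = True.
The clause (x4) is unit, so x4 = True.
No clause remains; x3 is free.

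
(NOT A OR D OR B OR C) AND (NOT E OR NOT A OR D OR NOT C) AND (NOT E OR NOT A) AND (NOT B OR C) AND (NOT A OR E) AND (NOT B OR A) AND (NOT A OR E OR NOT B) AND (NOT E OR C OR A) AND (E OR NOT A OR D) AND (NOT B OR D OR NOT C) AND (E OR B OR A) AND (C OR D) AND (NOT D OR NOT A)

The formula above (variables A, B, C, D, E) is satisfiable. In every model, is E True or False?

Suppose E = false.
(NOT A) alone gives A = false.
(NOT B) alone gives B = false.
Now (B) is unsatisfied and unit — conflict.
So every satisfying assignment has E = True.

True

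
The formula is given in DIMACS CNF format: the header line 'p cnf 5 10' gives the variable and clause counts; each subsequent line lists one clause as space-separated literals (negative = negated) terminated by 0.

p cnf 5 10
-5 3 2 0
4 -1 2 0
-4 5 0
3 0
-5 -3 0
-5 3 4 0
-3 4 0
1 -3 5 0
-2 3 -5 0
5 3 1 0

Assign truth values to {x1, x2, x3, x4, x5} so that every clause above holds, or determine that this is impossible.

Unit clause (x3) forces x3 = True.
Unit clause (¬x5) forces x5 = False.
Unit clause (¬x4) forces x4 = False.
But (x4) is also a unit clause — contradiction.

UNSATISFIABLE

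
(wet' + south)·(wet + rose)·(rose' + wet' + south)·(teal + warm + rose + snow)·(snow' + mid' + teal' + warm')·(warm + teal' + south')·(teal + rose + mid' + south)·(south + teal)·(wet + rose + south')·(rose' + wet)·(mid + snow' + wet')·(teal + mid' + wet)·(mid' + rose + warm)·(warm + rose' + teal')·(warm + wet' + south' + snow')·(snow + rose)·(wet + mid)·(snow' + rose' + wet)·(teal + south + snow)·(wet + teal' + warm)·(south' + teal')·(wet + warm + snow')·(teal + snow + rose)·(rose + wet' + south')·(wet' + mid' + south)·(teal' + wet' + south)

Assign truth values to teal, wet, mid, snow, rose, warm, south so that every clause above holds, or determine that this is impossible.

teal ↦ 0,  wet ↦ 1,  mid ↦ 1,  snow ↦ 0,  rose ↦ 1,  warm ↦ 0,  south ↦ 1

Suppose wet = 1.
From the singleton clause (south), south = 1.
From the singleton clause (teal'), teal = 0.
From the singleton clause (rose), rose = 1.
Suppose mid = 1.
Suppose warm = 0.
From the singleton clause (snow'), snow = 0.
This assignment satisfies each clause.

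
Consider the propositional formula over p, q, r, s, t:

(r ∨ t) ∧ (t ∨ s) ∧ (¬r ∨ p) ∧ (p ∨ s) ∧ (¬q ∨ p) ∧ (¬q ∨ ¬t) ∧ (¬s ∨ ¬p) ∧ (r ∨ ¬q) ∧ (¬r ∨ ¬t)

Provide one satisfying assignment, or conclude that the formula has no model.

p=False, q=False, r=False, s=True, t=True

Case r = False:
From the singleton clause (t), t = True.
From the singleton clause (¬q), q = False.
Case p = False:
From the singleton clause (s), s = True.
This assignment satisfies each clause.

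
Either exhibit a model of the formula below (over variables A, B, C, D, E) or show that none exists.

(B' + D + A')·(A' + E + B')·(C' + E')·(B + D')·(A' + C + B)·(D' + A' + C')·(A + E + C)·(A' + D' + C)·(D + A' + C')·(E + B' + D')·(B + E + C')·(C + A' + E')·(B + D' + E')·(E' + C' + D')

Branch on C: set C = 0.
Branch on B: set B = 1.
Branch on D: set D = 1.
From the singleton clause (A'), A = 0.
From the singleton clause (E), E = 1.
This assignment satisfies each clause.

A: 0,  B: 1,  C: 0,  D: 1,  E: 1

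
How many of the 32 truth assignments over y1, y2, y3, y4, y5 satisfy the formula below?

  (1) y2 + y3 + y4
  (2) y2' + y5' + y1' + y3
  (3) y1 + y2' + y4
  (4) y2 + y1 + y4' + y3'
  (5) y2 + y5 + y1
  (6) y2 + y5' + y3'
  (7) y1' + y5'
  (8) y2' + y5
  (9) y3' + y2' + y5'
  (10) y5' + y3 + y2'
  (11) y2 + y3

There are 2^5 = 32 truth assignments over (y1, y2, y3, y4, y5).
Split on y1. With y1 = 1, the clauses containing y1 are satisfied and y1' drops from the rest; 2 of the 2^4 = 16 assignments to the other variables satisfy what remains.
With y1 = 0, by the same count on the reduced clause set, 0 assignments work.
Total: 2 + 0 = 2.

2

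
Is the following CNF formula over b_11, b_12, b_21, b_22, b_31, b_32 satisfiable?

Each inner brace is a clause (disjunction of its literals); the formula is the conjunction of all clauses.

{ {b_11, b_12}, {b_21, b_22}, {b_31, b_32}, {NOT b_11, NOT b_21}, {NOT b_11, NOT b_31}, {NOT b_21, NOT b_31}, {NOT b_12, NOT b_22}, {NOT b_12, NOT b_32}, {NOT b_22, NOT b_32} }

No

Case b_11 = true:
(NOT b_21) alone gives b_21 = false.
(b_22) alone gives b_22 = true.
(NOT b_31) alone gives b_31 = false.
(b_32) alone gives b_32 = true.
But (NOT b_32) is also a unit clause — contradiction.
Backtrack on b_11: now try b_11 = false.
(b_12) alone gives b_12 = true.
(NOT b_22) alone gives b_22 = false.
(b_21) alone gives b_21 = true.
(NOT b_31) alone gives b_31 = false.
(b_32) alone gives b_32 = true.
But (NOT b_32) is also a unit clause — contradiction.
Neither b_11 = true nor b_11 = false works.
No assignment satisfies every clause.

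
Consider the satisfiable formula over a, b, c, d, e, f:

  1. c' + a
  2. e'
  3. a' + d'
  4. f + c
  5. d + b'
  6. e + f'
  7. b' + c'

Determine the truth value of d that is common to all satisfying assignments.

False

Suppose d = 1.
Unit clause (e') forces e = 0.
Unit clause (a') forces a = 0.
Unit clause (c') forces c = 0.
Unit clause (f) forces f = 1.
Now (f') is unsatisfied and unit — conflict.
So every satisfying assignment has d = False.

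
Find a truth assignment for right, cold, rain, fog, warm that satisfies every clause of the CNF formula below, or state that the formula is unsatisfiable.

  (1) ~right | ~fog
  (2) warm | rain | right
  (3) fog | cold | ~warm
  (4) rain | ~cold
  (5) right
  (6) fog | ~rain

Unit clause (right) forces right = 1.
Unit clause (~fog) forces fog = 0.
Unit clause (~rain) forces rain = 0.
Unit clause (~cold) forces cold = 0.
Unit clause (~warm) forces warm = 0.
This assignment satisfies each clause.

right=1; cold=0; rain=0; fog=0; warm=0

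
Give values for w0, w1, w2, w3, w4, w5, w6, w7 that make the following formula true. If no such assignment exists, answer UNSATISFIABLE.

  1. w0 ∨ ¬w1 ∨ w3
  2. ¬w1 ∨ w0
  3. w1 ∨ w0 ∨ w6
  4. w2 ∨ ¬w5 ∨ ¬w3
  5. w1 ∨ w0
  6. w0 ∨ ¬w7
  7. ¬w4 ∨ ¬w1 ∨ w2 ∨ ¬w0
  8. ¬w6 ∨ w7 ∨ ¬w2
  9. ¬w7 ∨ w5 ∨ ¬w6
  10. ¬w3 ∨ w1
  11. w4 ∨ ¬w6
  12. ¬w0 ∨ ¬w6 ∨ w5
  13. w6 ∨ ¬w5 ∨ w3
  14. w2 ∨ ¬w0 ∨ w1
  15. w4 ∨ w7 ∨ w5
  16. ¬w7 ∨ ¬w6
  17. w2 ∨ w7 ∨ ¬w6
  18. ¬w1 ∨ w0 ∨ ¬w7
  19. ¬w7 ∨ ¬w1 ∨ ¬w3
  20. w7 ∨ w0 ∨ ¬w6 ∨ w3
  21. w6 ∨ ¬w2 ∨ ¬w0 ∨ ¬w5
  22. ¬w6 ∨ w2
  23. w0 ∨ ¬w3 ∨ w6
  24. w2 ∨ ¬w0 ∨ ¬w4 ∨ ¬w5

Suppose w1 = False.
The clause (w0) is unit, so w0 = True.
The clause (¬w3) is unit, so w3 = False.
The clause (w2) is unit, so w2 = True.
Suppose w6 = False.
The clause (¬w5) is unit, so w5 = False.
Suppose w4 = True.
No clause remains; w7 is free.

w0=True; w1=False; w2=True; w3=False; w4=True; w5=False; w6=False; w7=True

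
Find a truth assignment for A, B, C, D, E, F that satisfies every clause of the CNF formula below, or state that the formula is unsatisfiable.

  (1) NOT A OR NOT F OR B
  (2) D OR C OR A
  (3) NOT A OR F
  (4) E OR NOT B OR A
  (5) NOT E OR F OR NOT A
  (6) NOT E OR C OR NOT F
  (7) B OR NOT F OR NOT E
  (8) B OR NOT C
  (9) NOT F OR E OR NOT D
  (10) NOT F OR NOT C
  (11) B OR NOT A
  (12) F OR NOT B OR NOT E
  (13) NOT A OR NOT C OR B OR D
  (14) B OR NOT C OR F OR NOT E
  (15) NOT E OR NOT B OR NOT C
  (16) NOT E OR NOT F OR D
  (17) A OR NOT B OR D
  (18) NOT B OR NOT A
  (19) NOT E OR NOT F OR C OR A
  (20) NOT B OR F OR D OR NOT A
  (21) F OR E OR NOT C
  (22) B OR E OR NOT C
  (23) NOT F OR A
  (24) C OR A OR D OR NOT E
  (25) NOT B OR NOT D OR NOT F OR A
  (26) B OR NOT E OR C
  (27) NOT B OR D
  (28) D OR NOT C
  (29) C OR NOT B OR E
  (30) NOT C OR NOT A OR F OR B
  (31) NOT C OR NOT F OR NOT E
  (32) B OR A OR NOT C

Suppose A = false.
Unit clause (NOT F) forces F = false.
Suppose D = true.
Suppose E = false.
Unit clause (NOT B) forces B = false.
Unit clause (NOT C) forces C = false.
Every clause now holds.

A: false, B: false, C: false, D: true, E: false, F: false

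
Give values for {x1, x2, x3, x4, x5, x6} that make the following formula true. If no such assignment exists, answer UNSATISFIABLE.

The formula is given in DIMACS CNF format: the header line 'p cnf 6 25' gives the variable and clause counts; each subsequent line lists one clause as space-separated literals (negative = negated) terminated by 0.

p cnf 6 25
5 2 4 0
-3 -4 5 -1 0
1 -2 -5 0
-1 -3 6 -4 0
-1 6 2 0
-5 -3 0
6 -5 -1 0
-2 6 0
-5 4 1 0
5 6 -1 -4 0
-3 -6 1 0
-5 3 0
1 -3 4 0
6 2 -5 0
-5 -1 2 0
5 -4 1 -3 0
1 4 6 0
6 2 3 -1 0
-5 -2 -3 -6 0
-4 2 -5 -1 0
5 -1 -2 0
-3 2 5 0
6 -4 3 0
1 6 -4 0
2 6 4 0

x1=True, x2=False, x3=False, x4=True, x5=False, x6=True

Case x5 = False:
Case x2 = False:
Unit clause (x4) forces x4 = True.
Unit clause (¬x3) forces x3 = False.
Unit clause (x6) forces x6 = True.
No clause remains; x1 is free.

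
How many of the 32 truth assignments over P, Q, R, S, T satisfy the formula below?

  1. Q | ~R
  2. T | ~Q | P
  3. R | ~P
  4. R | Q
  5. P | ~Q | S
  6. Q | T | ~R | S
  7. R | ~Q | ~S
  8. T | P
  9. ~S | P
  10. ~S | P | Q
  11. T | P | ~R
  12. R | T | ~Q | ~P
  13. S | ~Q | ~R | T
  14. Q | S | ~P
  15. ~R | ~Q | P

3

There are 2^5 = 32 truth assignments over (P, Q, R, S, T).
Split on T. With T = 1, the clauses containing T are satisfied and ~T drops from the rest; 2 of the 2^4 = 16 assignments to the other variables satisfy what remains.
With T = 0, by the same count on the reduced clause set, 1 assignment works.
(One model: P=T, Q=T, R=T, S=F, T=T.)
Total: 2 + 1 = 3.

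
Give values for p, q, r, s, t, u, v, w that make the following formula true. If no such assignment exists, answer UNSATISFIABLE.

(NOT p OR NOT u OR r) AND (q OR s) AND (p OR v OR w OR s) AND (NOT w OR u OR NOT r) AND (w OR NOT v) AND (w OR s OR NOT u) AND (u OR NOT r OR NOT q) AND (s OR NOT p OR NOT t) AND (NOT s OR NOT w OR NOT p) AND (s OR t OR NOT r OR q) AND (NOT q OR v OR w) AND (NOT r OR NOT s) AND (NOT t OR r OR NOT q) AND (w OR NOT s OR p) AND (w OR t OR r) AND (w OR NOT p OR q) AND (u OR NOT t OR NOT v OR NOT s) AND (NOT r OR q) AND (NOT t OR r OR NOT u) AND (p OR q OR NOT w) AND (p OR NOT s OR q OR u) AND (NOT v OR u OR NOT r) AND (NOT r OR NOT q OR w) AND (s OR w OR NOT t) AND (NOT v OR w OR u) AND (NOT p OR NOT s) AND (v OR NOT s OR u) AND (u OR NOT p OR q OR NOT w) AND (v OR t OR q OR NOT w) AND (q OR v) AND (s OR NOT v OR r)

Case q = true:
Case w = true:
Case u = true:
Case p = false:
Case r = false:
(NOT t) alone gives t = false.
Case s = false:
(NOT v) alone gives v = false.
This assignment satisfies each clause.

p=false, q=true, r=false, s=false, t=false, u=true, v=false, w=true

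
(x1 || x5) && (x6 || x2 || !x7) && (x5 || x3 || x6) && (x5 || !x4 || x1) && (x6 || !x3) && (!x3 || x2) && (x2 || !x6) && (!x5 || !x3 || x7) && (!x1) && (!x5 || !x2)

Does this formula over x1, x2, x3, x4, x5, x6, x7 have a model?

Satisfiable

The clause (!x1) is unit, so x1 = false.
The clause (x5) is unit, so x5 = true.
The clause (!x2) is unit, so x2 = false.
The clause (!x3) is unit, so x3 = false.
The clause (!x6) is unit, so x6 = false.
The clause (!x7) is unit, so x7 = false.
No clause remains; x4 is free.
A satisfying assignment: x1 ↦ false,  x2 ↦ false,  x3 ↦ false,  x4 ↦ true,  x5 ↦ true,  x6 ↦ false,  x7 ↦ false.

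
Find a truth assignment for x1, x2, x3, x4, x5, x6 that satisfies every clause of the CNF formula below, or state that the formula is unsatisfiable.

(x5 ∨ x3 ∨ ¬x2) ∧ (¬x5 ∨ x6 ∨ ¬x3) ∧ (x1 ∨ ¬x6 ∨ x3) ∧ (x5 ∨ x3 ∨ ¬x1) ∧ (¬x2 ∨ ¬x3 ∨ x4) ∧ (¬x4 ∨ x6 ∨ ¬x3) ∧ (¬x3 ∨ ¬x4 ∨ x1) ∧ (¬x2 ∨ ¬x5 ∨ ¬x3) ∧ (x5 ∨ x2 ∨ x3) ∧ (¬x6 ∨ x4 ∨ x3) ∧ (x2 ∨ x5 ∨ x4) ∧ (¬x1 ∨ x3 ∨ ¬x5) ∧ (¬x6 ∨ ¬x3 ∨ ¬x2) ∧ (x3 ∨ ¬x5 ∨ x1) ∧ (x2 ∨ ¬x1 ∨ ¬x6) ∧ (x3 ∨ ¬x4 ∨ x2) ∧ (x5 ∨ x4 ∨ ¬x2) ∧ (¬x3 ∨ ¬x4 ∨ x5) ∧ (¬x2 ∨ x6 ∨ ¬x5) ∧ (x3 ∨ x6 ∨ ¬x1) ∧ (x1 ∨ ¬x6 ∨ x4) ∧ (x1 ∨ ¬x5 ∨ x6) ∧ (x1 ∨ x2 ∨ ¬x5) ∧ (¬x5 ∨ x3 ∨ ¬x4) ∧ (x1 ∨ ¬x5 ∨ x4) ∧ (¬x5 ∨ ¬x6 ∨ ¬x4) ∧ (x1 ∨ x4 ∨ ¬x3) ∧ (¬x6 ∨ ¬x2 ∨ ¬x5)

Try x5 = True.
Try x6 = True.
(¬x4) alone gives x4 = False.
(x3) alone gives x3 = True.
(¬x2) alone gives x2 = False.
(¬x1) alone gives x1 = False.
Now (x1) is unsatisfied and unit — conflict.
So x6 must be the other value — set x6 = False.
(¬x3) alone gives x3 = False.
(¬x1) alone gives x1 = False.
Now (x1) is unsatisfied and unit — conflict.
Neither x6 = True nor x6 = False works.
So x5 must be the other value — set x5 = False.
Try x3 = True.
(¬x4) alone gives x4 = False.
(¬x2) alone gives x2 = False.
Now (x2) is unsatisfied and unit — conflict.
So x3 must be the other value — set x3 = False.
(¬x2) alone gives x2 = False.
Now (x2) is unsatisfied and unit — conflict.
Neither x3 = True nor x3 = False works.
Neither x5 = True nor x5 = False works.

UNSATISFIABLE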